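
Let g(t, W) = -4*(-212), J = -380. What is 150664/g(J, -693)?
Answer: 18833/106 ≈ 177.67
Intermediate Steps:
g(t, W) = 848
150664/g(J, -693) = 150664/848 = 150664*(1/848) = 18833/106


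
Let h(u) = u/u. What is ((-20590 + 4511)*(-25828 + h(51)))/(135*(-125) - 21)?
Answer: -138424111/5632 ≈ -24578.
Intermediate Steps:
h(u) = 1
((-20590 + 4511)*(-25828 + h(51)))/(135*(-125) - 21) = ((-20590 + 4511)*(-25828 + 1))/(135*(-125) - 21) = (-16079*(-25827))/(-16875 - 21) = 415272333/(-16896) = 415272333*(-1/16896) = -138424111/5632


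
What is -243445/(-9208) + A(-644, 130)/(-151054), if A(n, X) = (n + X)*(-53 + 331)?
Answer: 19044545283/695452616 ≈ 27.384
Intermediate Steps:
A(n, X) = 278*X + 278*n (A(n, X) = (X + n)*278 = 278*X + 278*n)
-243445/(-9208) + A(-644, 130)/(-151054) = -243445/(-9208) + (278*130 + 278*(-644))/(-151054) = -243445*(-1/9208) + (36140 - 179032)*(-1/151054) = 243445/9208 - 142892*(-1/151054) = 243445/9208 + 71446/75527 = 19044545283/695452616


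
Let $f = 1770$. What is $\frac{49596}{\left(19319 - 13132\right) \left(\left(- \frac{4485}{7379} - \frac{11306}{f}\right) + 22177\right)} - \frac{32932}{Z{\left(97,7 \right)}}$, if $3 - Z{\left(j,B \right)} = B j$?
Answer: $\frac{7374762175190180713}{151381702562873029} \approx 48.716$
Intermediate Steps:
$Z{\left(j,B \right)} = 3 - B j$
$\frac{49596}{\left(19319 - 13132\right) \left(\left(- \frac{4485}{7379} - \frac{11306}{f}\right) + 22177\right)} - \frac{32932}{Z{\left(97,7 \right)}} = \frac{49596}{\left(19319 - 13132\right) \left(\left(- \frac{4485}{7379} - \frac{11306}{1770}\right) + 22177\right)} - \frac{32932}{3 - 7 \cdot 97} = \frac{49596}{6187 \left(\left(\left(-4485\right) \frac{1}{7379} - \frac{5653}{885}\right) + 22177\right)} - \frac{32932}{3 - 679} = \frac{49596}{6187 \left(\left(- \frac{4485}{7379} - \frac{5653}{885}\right) + 22177\right)} - \frac{32932}{-676} = \frac{49596}{6187 \left(- \frac{45682712}{6530415} + 22177\right)} - - \frac{8233}{169} = \frac{49596}{6187 \cdot \frac{144779330743}{6530415}} + \frac{8233}{169} = \frac{49596}{\frac{895749719306941}{6530415}} + \frac{8233}{169} = 49596 \cdot \frac{6530415}{895749719306941} + \frac{8233}{169} = \frac{323882462340}{895749719306941} + \frac{8233}{169} = \frac{7374762175190180713}{151381702562873029}$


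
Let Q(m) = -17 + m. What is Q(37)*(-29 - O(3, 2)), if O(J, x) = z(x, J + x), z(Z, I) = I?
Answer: -680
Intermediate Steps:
O(J, x) = J + x
Q(37)*(-29 - O(3, 2)) = (-17 + 37)*(-29 - (3 + 2)) = 20*(-29 - 1*5) = 20*(-29 - 5) = 20*(-34) = -680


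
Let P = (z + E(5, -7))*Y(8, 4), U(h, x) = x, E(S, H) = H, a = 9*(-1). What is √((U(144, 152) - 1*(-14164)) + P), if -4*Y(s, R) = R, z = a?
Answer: 2*√3583 ≈ 119.72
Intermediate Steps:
a = -9
z = -9
Y(s, R) = -R/4
P = 16 (P = (-9 - 7)*(-¼*4) = -16*(-1) = 16)
√((U(144, 152) - 1*(-14164)) + P) = √((152 - 1*(-14164)) + 16) = √((152 + 14164) + 16) = √(14316 + 16) = √14332 = 2*√3583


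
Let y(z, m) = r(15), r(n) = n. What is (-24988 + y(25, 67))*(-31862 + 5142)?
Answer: 667278560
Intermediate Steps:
y(z, m) = 15
(-24988 + y(25, 67))*(-31862 + 5142) = (-24988 + 15)*(-31862 + 5142) = -24973*(-26720) = 667278560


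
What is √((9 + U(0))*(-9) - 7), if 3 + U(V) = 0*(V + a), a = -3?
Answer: I*√61 ≈ 7.8102*I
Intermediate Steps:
U(V) = -3 (U(V) = -3 + 0*(V - 3) = -3 + 0*(-3 + V) = -3 + 0 = -3)
√((9 + U(0))*(-9) - 7) = √((9 - 3)*(-9) - 7) = √(6*(-9) - 7) = √(-54 - 7) = √(-61) = I*√61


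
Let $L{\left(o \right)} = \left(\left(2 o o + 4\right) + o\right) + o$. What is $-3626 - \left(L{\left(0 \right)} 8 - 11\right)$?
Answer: $-3647$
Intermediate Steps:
$L{\left(o \right)} = 4 + 2 o + 2 o^{2}$ ($L{\left(o \right)} = \left(\left(2 o^{2} + 4\right) + o\right) + o = \left(\left(4 + 2 o^{2}\right) + o\right) + o = \left(4 + o + 2 o^{2}\right) + o = 4 + 2 o + 2 o^{2}$)
$-3626 - \left(L{\left(0 \right)} 8 - 11\right) = -3626 - \left(\left(4 + 2 \cdot 0 + 2 \cdot 0^{2}\right) 8 - 11\right) = -3626 - \left(\left(4 + 0 + 2 \cdot 0\right) 8 - 11\right) = -3626 - \left(\left(4 + 0 + 0\right) 8 - 11\right) = -3626 - \left(4 \cdot 8 - 11\right) = -3626 - \left(32 - 11\right) = -3626 - 21 = -3647$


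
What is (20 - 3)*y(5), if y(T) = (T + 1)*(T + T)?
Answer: 1020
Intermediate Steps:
y(T) = 2*T*(1 + T) (y(T) = (1 + T)*(2*T) = 2*T*(1 + T))
(20 - 3)*y(5) = (20 - 3)*(2*5*(1 + 5)) = 17*(2*5*6) = 17*60 = 1020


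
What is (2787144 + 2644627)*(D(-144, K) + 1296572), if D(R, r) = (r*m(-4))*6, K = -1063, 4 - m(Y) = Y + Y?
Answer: 6626956163756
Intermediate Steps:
m(Y) = 4 - 2*Y (m(Y) = 4 - (Y + Y) = 4 - 2*Y)
D(R, r) = 72*r (D(R, r) = (r*(4 - 2*(-4)))*6 = (r*(4 + 8))*6 = (r*12)*6 = (12*r)*6 = 72*r)
(2787144 + 2644627)*(D(-144, K) + 1296572) = (2787144 + 2644627)*(72*(-1063) + 1296572) = 5431771*(-76536 + 1296572) = 5431771*1220036 = 6626956163756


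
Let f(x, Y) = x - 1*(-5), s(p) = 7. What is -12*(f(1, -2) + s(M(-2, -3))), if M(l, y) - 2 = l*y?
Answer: -156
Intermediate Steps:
M(l, y) = 2 + l*y
f(x, Y) = 5 + x (f(x, Y) = x + 5 = 5 + x)
-12*(f(1, -2) + s(M(-2, -3))) = -12*((5 + 1) + 7) = -12*(6 + 7) = -12*13 = -156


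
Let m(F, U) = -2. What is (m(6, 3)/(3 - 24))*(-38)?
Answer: -76/21 ≈ -3.6190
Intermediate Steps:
(m(6, 3)/(3 - 24))*(-38) = (-2/(3 - 24))*(-38) = (-2/(-21))*(-38) = -1/21*(-2)*(-38) = (2/21)*(-38) = -76/21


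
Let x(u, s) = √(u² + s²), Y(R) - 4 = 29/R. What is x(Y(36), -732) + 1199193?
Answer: 1199193 + 89*√87673/36 ≈ 1.1999e+6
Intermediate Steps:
Y(R) = 4 + 29/R
x(u, s) = √(s² + u²)
x(Y(36), -732) + 1199193 = √((-732)² + (4 + 29/36)²) + 1199193 = √(535824 + (4 + 29*(1/36))²) + 1199193 = √(535824 + (4 + 29/36)²) + 1199193 = √(535824 + (173/36)²) + 1199193 = √(535824 + 29929/1296) + 1199193 = √(694457833/1296) + 1199193 = 89*√87673/36 + 1199193 = 1199193 + 89*√87673/36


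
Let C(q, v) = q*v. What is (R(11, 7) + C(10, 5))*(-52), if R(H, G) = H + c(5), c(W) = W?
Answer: -3432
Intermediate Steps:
R(H, G) = 5 + H (R(H, G) = H + 5 = 5 + H)
(R(11, 7) + C(10, 5))*(-52) = ((5 + 11) + 10*5)*(-52) = (16 + 50)*(-52) = 66*(-52) = -3432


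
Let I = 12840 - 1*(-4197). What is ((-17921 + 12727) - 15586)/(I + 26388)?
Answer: -4156/8685 ≈ -0.47853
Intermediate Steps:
I = 17037 (I = 12840 + 4197 = 17037)
((-17921 + 12727) - 15586)/(I + 26388) = ((-17921 + 12727) - 15586)/(17037 + 26388) = (-5194 - 15586)/43425 = -20780*1/43425 = -4156/8685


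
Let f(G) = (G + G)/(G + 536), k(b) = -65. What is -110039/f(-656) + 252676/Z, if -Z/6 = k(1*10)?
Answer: -301144643/31980 ≈ -9416.7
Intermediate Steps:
Z = 390 (Z = -6*(-65) = 390)
f(G) = 2*G/(536 + G) (f(G) = (2*G)/(536 + G) = 2*G/(536 + G))
-110039/f(-656) + 252676/Z = -110039/(2*(-656)/(536 - 656)) + 252676/390 = -110039/(2*(-656)/(-120)) + 252676*(1/390) = -110039/(2*(-656)*(-1/120)) + 126338/195 = -110039/164/15 + 126338/195 = -110039*15/164 + 126338/195 = -1650585/164 + 126338/195 = -301144643/31980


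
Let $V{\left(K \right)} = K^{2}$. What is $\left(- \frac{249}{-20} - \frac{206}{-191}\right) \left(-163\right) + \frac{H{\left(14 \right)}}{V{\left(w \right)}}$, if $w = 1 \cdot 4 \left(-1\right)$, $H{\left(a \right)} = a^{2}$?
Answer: $- \frac{4188441}{1910} \approx -2192.9$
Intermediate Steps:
$w = -4$ ($w = 4 \left(-1\right) = -4$)
$\left(- \frac{249}{-20} - \frac{206}{-191}\right) \left(-163\right) + \frac{H{\left(14 \right)}}{V{\left(w \right)}} = \left(- \frac{249}{-20} - \frac{206}{-191}\right) \left(-163\right) + \frac{14^{2}}{\left(-4\right)^{2}} = \left(\left(-249\right) \left(- \frac{1}{20}\right) - - \frac{206}{191}\right) \left(-163\right) + \frac{196}{16} = \left(\frac{249}{20} + \frac{206}{191}\right) \left(-163\right) + 196 \cdot \frac{1}{16} = \frac{51679}{3820} \left(-163\right) + \frac{49}{4} = - \frac{8423677}{3820} + \frac{49}{4} = - \frac{4188441}{1910}$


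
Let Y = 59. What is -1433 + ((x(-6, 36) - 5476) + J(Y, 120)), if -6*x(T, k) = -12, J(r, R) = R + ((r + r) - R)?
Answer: -6789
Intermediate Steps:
J(r, R) = 2*r (J(r, R) = R + (2*r - R) = R + (-R + 2*r) = 2*r)
x(T, k) = 2 (x(T, k) = -⅙*(-12) = 2)
-1433 + ((x(-6, 36) - 5476) + J(Y, 120)) = -1433 + ((2 - 5476) + 2*59) = -1433 + (-5474 + 118) = -1433 - 5356 = -6789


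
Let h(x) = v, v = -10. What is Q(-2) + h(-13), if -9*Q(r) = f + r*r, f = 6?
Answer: -100/9 ≈ -11.111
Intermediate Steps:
Q(r) = -2/3 - r**2/9 (Q(r) = -(6 + r*r)/9 = -(6 + r**2)/9 = -2/3 - r**2/9)
h(x) = -10
Q(-2) + h(-13) = (-2/3 - 1/9*(-2)**2) - 10 = (-2/3 - 1/9*4) - 10 = (-2/3 - 4/9) - 10 = -10/9 - 10 = -100/9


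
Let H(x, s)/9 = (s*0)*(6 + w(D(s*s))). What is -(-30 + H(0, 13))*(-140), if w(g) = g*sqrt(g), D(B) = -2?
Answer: -4200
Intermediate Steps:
w(g) = g**(3/2)
H(x, s) = 0 (H(x, s) = 9*((s*0)*(6 + (-2)**(3/2))) = 9*(0*(6 - 2*I*sqrt(2))) = 9*0 = 0)
-(-30 + H(0, 13))*(-140) = -(-30 + 0)*(-140) = -(-30)*(-140) = -1*4200 = -4200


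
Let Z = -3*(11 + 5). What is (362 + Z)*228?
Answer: 71592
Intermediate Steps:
Z = -48 (Z = -3*16 = -48)
(362 + Z)*228 = (362 - 48)*228 = 314*228 = 71592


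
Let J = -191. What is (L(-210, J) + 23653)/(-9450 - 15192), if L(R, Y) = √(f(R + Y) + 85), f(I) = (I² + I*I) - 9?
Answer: -23653/24642 - √35742/8214 ≈ -0.98288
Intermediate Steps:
f(I) = -9 + 2*I² (f(I) = (I² + I²) - 9 = 2*I² - 9 = -9 + 2*I²)
L(R, Y) = √(76 + 2*(R + Y)²) (L(R, Y) = √((-9 + 2*(R + Y)²) + 85) = √(76 + 2*(R + Y)²))
(L(-210, J) + 23653)/(-9450 - 15192) = (√(76 + 2*(-210 - 191)²) + 23653)/(-9450 - 15192) = (√(76 + 2*(-401)²) + 23653)/(-24642) = (√(76 + 2*160801) + 23653)*(-1/24642) = (√(76 + 321602) + 23653)*(-1/24642) = (√321678 + 23653)*(-1/24642) = (3*√35742 + 23653)*(-1/24642) = (23653 + 3*√35742)*(-1/24642) = -23653/24642 - √35742/8214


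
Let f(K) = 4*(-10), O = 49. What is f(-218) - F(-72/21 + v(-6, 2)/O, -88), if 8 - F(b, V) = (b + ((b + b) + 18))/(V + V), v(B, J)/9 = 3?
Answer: -414411/8624 ≈ -48.053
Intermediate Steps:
v(B, J) = 27 (v(B, J) = 9*3 = 27)
f(K) = -40
F(b, V) = 8 - (18 + 3*b)/(2*V) (F(b, V) = 8 - (b + ((b + b) + 18))/(V + V) = 8 - (b + (2*b + 18))/(2*V) = 8 - (b + (18 + 2*b))*1/(2*V) = 8 - (18 + 3*b)*1/(2*V) = 8 - (18 + 3*b)/(2*V))
f(-218) - F(-72/21 + v(-6, 2)/O, -88) = -40 - (-18 - 3*(-72/21 + 27/49) + 16*(-88))/(2*(-88)) = -40 - (-1)*(-18 - 3*(-72*1/21 + 27*(1/49)) - 1408)/(2*88) = -40 - (-1)*(-18 - 3*(-24/7 + 27/49) - 1408)/(2*88) = -40 - (-1)*(-18 - 3*(-141/49) - 1408)/(2*88) = -40 - (-1)*(-18 + 423/49 - 1408)/(2*88) = -40 - (-1)*(-69451)/(2*88*49) = -40 - 1*69451/8624 = -40 - 69451/8624 = -414411/8624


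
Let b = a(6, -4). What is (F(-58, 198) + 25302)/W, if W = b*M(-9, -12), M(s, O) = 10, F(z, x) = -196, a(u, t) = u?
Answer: 12553/30 ≈ 418.43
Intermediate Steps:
b = 6
W = 60 (W = 6*10 = 60)
(F(-58, 198) + 25302)/W = (-196 + 25302)/60 = 25106*(1/60) = 12553/30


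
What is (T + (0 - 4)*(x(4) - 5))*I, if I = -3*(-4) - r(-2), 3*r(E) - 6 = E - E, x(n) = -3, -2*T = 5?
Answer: 295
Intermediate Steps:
T = -5/2 (T = -1/2*5 = -5/2 ≈ -2.5000)
r(E) = 2 (r(E) = 2 + (E - E)/3 = 2 + (1/3)*0 = 2 + 0 = 2)
I = 10 (I = -3*(-4) - 1*2 = 12 - 2 = 10)
(T + (0 - 4)*(x(4) - 5))*I = (-5/2 + (0 - 4)*(-3 - 5))*10 = (-5/2 - 4*(-8))*10 = (-5/2 + 32)*10 = (59/2)*10 = 295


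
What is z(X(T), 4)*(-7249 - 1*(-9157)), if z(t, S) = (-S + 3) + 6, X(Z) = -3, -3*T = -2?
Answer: 9540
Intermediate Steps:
T = ⅔ (T = -⅓*(-2) = ⅔ ≈ 0.66667)
z(t, S) = 9 - S (z(t, S) = (3 - S) + 6 = 9 - S)
z(X(T), 4)*(-7249 - 1*(-9157)) = (9 - 1*4)*(-7249 - 1*(-9157)) = (9 - 4)*(-7249 + 9157) = 5*1908 = 9540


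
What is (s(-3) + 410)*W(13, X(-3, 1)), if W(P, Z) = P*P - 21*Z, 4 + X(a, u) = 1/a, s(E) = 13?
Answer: 109980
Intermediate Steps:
X(a, u) = -4 + 1/a
W(P, Z) = P**2 - 21*Z
(s(-3) + 410)*W(13, X(-3, 1)) = (13 + 410)*(13**2 - 21*(-4 + 1/(-3))) = 423*(169 - 21*(-4 - 1/3)) = 423*(169 - 21*(-13/3)) = 423*(169 + 91) = 423*260 = 109980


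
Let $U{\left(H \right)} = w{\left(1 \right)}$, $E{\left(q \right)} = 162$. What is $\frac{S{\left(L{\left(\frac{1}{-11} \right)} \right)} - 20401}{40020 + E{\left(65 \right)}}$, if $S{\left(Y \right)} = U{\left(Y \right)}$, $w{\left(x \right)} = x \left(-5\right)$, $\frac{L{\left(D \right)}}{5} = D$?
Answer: $- \frac{3401}{6697} \approx -0.50784$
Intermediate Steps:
$L{\left(D \right)} = 5 D$
$w{\left(x \right)} = - 5 x$
$U{\left(H \right)} = -5$ ($U{\left(H \right)} = \left(-5\right) 1 = -5$)
$S{\left(Y \right)} = -5$
$\frac{S{\left(L{\left(\frac{1}{-11} \right)} \right)} - 20401}{40020 + E{\left(65 \right)}} = \frac{-5 - 20401}{40020 + 162} = - \frac{20406}{40182} = \left(-20406\right) \frac{1}{40182} = - \frac{3401}{6697}$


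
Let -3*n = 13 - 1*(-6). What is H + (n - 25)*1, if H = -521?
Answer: -1657/3 ≈ -552.33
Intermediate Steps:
n = -19/3 (n = -(13 - 1*(-6))/3 = -(13 + 6)/3 = -⅓*19 = -19/3 ≈ -6.3333)
H + (n - 25)*1 = -521 + (-19/3 - 25)*1 = -521 - 94/3*1 = -521 - 94/3 = -1657/3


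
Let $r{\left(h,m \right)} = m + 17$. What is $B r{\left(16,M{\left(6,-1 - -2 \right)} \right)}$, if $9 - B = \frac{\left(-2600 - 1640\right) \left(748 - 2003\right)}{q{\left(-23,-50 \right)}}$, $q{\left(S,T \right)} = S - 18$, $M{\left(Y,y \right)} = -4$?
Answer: $\frac{69180397}{41} \approx 1.6873 \cdot 10^{6}$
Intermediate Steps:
$q{\left(S,T \right)} = -18 + S$ ($q{\left(S,T \right)} = S - 18 = -18 + S$)
$r{\left(h,m \right)} = 17 + m$
$B = \frac{5321569}{41}$ ($B = 9 - \frac{\left(-2600 - 1640\right) \left(748 - 2003\right)}{-18 - 23} = 9 - \frac{\left(-4240\right) \left(-1255\right)}{-41} = 9 - 5321200 \left(- \frac{1}{41}\right) = 9 - - \frac{5321200}{41} = 9 + \frac{5321200}{41} = \frac{5321569}{41} \approx 1.2979 \cdot 10^{5}$)
$B r{\left(16,M{\left(6,-1 - -2 \right)} \right)} = \frac{5321569 \left(17 - 4\right)}{41} = \frac{5321569}{41} \cdot 13 = \frac{69180397}{41}$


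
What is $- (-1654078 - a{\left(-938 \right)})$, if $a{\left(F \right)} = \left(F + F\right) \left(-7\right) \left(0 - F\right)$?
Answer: $13971894$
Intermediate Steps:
$a{\left(F \right)} = 14 F^{2}$ ($a{\left(F \right)} = 2 F \left(-7\right) \left(- F\right) = - 14 F \left(- F\right) = 14 F^{2}$)
$- (-1654078 - a{\left(-938 \right)}) = - (-1654078 - 14 \left(-938\right)^{2}) = - (-1654078 - 14 \cdot 879844) = - (-1654078 - 12317816) = \left(-1\right) \left(-13971894\right) = 13971894$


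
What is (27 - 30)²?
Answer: 9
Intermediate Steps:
(27 - 30)² = (-3)² = 9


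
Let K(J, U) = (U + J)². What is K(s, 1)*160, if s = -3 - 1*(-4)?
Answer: 640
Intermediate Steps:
s = 1 (s = -3 + 4 = 1)
K(J, U) = (J + U)²
K(s, 1)*160 = (1 + 1)²*160 = 2²*160 = 4*160 = 640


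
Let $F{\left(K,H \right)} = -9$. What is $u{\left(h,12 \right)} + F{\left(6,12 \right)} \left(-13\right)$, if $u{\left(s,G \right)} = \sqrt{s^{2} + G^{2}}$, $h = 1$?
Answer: $117 + \sqrt{145} \approx 129.04$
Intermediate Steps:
$u{\left(s,G \right)} = \sqrt{G^{2} + s^{2}}$
$u{\left(h,12 \right)} + F{\left(6,12 \right)} \left(-13\right) = \sqrt{12^{2} + 1^{2}} - -117 = \sqrt{144 + 1} + 117 = \sqrt{145} + 117 = 117 + \sqrt{145}$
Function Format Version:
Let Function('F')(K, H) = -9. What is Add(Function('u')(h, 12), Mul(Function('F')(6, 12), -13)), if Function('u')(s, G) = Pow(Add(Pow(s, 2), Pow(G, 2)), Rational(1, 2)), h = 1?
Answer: Add(117, Pow(145, Rational(1, 2))) ≈ 129.04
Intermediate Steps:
Function('u')(s, G) = Pow(Add(Pow(G, 2), Pow(s, 2)), Rational(1, 2))
Add(Function('u')(h, 12), Mul(Function('F')(6, 12), -13)) = Add(Pow(Add(Pow(12, 2), Pow(1, 2)), Rational(1, 2)), Mul(-9, -13)) = Add(Pow(Add(144, 1), Rational(1, 2)), 117) = Add(Pow(145, Rational(1, 2)), 117) = Add(117, Pow(145, Rational(1, 2)))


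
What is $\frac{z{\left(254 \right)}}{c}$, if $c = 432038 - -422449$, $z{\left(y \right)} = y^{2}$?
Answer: $\frac{64516}{854487} \approx 0.075503$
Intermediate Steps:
$c = 854487$ ($c = 432038 + 422449 = 854487$)
$\frac{z{\left(254 \right)}}{c} = \frac{254^{2}}{854487} = 64516 \cdot \frac{1}{854487} = \frac{64516}{854487}$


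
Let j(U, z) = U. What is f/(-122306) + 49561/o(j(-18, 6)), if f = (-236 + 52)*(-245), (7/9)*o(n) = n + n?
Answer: -21222929791/19813572 ≈ -1071.1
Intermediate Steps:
o(n) = 18*n/7 (o(n) = 9*(n + n)/7 = 9*(2*n)/7 = 18*n/7)
f = 45080 (f = -184*(-245) = 45080)
f/(-122306) + 49561/o(j(-18, 6)) = 45080/(-122306) + 49561/(((18/7)*(-18))) = 45080*(-1/122306) + 49561/(-324/7) = -22540/61153 + 49561*(-7/324) = -22540/61153 - 346927/324 = -21222929791/19813572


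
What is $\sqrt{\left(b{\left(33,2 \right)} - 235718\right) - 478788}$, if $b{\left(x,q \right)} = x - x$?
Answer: $i \sqrt{714506} \approx 845.28 i$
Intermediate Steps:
$b{\left(x,q \right)} = 0$
$\sqrt{\left(b{\left(33,2 \right)} - 235718\right) - 478788} = \sqrt{\left(0 - 235718\right) - 478788} = \sqrt{-235718 - 478788} = \sqrt{-714506} = i \sqrt{714506}$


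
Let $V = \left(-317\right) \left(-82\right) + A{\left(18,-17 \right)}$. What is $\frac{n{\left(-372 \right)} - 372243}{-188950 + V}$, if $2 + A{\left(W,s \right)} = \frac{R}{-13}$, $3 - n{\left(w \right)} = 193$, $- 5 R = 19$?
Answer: $\frac{24208145}{10592251} \approx 2.2855$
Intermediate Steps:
$R = - \frac{19}{5}$ ($R = \left(- \frac{1}{5}\right) 19 = - \frac{19}{5} \approx -3.8$)
$n{\left(w \right)} = -190$ ($n{\left(w \right)} = 3 - 193 = -190$)
$A{\left(W,s \right)} = - \frac{111}{65}$ ($A{\left(W,s \right)} = -2 - \frac{19}{5 \left(-13\right)} = -2 - - \frac{19}{65} = -2 + \frac{19}{65} = - \frac{111}{65}$)
$V = \frac{1689499}{65}$ ($V = \left(-317\right) \left(-82\right) - \frac{111}{65} = 25994 - \frac{111}{65} = \frac{1689499}{65} \approx 25992.0$)
$\frac{n{\left(-372 \right)} - 372243}{-188950 + V} = \frac{-190 - 372243}{-188950 + \frac{1689499}{65}} = - \frac{372433}{- \frac{10592251}{65}} = \left(-372433\right) \left(- \frac{65}{10592251}\right) = \frac{24208145}{10592251}$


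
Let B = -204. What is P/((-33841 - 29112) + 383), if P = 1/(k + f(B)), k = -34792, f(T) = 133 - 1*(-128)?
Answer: 1/2160604670 ≈ 4.6283e-10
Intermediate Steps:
f(T) = 261 (f(T) = 133 + 128 = 261)
P = -1/34531 (P = 1/(-34792 + 261) = 1/(-34531) = -1/34531 ≈ -2.8959e-5)
P/((-33841 - 29112) + 383) = -1/(34531*((-33841 - 29112) + 383)) = -1/(34531*(-62953 + 383)) = -1/34531/(-62570) = -1/34531*(-1/62570) = 1/2160604670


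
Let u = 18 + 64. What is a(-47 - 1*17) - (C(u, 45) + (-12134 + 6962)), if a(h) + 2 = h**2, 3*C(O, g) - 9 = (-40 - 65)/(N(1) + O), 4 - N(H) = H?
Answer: 157478/17 ≈ 9263.4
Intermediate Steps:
u = 82
N(H) = 4 - H
C(O, g) = 3 - 35/(3 + O) (C(O, g) = 3 + ((-40 - 65)/((4 - 1*1) + O))/3 = 3 + (-105/((4 - 1) + O))/3 = 3 + (-105/(3 + O))/3 = 3 - 35/(3 + O))
a(h) = -2 + h**2
a(-47 - 1*17) - (C(u, 45) + (-12134 + 6962)) = (-2 + (-47 - 1*17)**2) - ((-26 + 3*82)/(3 + 82) + (-12134 + 6962)) = (-2 + (-47 - 17)**2) - ((-26 + 246)/85 - 5172) = (-2 + (-64)**2) - ((1/85)*220 - 5172) = (-2 + 4096) - (44/17 - 5172) = 4094 - 1*(-87880/17) = 4094 + 87880/17 = 157478/17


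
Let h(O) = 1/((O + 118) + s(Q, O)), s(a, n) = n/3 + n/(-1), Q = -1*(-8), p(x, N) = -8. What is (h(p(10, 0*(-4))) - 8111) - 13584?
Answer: -7506467/346 ≈ -21695.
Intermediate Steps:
Q = 8
s(a, n) = -2*n/3 (s(a, n) = n*(⅓) + n*(-1) = n/3 - n = -2*n/3)
h(O) = 1/(118 + O/3) (h(O) = 1/((O + 118) - 2*O/3) = 1/((118 + O) - 2*O/3) = 1/(118 + O/3))
(h(p(10, 0*(-4))) - 8111) - 13584 = (3/(354 - 8) - 8111) - 13584 = (3/346 - 8111) - 13584 = -2806403/346 - 13584 = -7506467/346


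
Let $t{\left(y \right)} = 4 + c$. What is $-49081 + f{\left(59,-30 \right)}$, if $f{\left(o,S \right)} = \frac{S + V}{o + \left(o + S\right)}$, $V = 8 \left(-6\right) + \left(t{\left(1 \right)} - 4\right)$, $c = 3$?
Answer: $- \frac{4319203}{88} \approx -49082.0$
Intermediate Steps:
$t{\left(y \right)} = 7$ ($t{\left(y \right)} = 4 + 3 = 7$)
$V = -45$ ($V = 8 \left(-6\right) + \left(7 - 4\right) = -48 + 3 = -45$)
$f{\left(o,S \right)} = \frac{-45 + S}{S + 2 o}$ ($f{\left(o,S \right)} = \frac{S - 45}{o + \left(o + S\right)} = \frac{-45 + S}{o + \left(S + o\right)} = \frac{-45 + S}{S + 2 o}$)
$-49081 + f{\left(59,-30 \right)} = -49081 + \frac{-45 - 30}{-30 + 2 \cdot 59} = -49081 + \frac{1}{-30 + 118} \left(-75\right) = -49081 + \frac{1}{88} \left(-75\right) = -49081 - \frac{75}{88} = - \frac{4319203}{88}$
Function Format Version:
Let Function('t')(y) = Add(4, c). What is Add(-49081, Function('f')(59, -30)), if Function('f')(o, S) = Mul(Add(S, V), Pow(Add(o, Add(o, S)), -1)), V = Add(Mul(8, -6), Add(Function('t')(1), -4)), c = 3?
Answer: Rational(-4319203, 88) ≈ -49082.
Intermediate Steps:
Function('t')(y) = 7 (Function('t')(y) = Add(4, 3) = 7)
V = -45 (V = Add(Mul(8, -6), Add(7, -4)) = Add(-48, 3) = -45)
Function('f')(o, S) = Mul(Pow(Add(S, Mul(2, o)), -1), Add(-45, S)) (Function('f')(o, S) = Mul(Add(S, -45), Pow(Add(o, Add(o, S)), -1)) = Mul(Add(-45, S), Pow(Add(o, Add(S, o)), -1)) = Mul(Add(-45, S), Pow(Add(S, Mul(2, o)), -1)) = Mul(Pow(Add(S, Mul(2, o)), -1), Add(-45, S)))
Add(-49081, Function('f')(59, -30)) = Add(-49081, Mul(Pow(Add(-30, Mul(2, 59)), -1), Add(-45, -30))) = Add(-49081, Mul(Pow(Add(-30, 118), -1), -75)) = Add(-49081, Mul(Pow(88, -1), -75)) = Add(-49081, Mul(Rational(1, 88), -75)) = Add(-49081, Rational(-75, 88)) = Rational(-4319203, 88)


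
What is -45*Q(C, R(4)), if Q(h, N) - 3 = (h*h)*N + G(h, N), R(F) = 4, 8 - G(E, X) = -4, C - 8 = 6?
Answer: -35955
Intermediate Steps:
C = 14 (C = 8 + 6 = 14)
G(E, X) = 12 (G(E, X) = 8 - 1*(-4) = 8 + 4 = 12)
Q(h, N) = 15 + N*h**2 (Q(h, N) = 3 + ((h*h)*N + 12) = 3 + (h**2*N + 12) = 3 + (N*h**2 + 12) = 3 + (12 + N*h**2) = 15 + N*h**2)
-45*Q(C, R(4)) = -45*(15 + 4*14**2) = -45*(15 + 4*196) = -45*(15 + 784) = -45*799 = -35955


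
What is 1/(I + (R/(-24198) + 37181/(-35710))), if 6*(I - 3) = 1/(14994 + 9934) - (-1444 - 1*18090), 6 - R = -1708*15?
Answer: 10770274269120/35074114028093983 ≈ 0.00030707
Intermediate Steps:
R = 25626 (R = 6 - (-1708)*15 = 6 - 1*(-25620) = 6 + 25620 = 25626)
I = 487392257/149568 (I = 3 + (1/(14994 + 9934) - (-1444 - 1*18090))/6 = 3 + (1/24928 - (-1444 - 18090))/6 = 3 + (1/24928 - 1*(-19534))/6 = 3 + (1/24928 + 19534)/6 = 3 + (⅙)*(486943553/24928) = 3 + 486943553/149568 = 487392257/149568 ≈ 3258.7)
1/(I + (R/(-24198) + 37181/(-35710))) = 1/(487392257/149568 + (25626/(-24198) + 37181/(-35710))) = 1/(487392257/149568 + (25626*(-1/24198) + 37181*(-1/35710))) = 1/(487392257/149568 + (-4271/4033 - 37181/35710)) = 1/(487392257/149568 - 302468383/144018430) = 1/(35074114028093983/10770274269120) = 10770274269120/35074114028093983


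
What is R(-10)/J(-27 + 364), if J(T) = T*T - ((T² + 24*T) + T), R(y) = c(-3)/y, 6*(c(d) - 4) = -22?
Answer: 1/252750 ≈ 3.9565e-6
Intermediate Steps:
c(d) = ⅓ (c(d) = 4 + (⅙)*(-22) = 4 - 11/3 = ⅓)
R(y) = 1/(3*y)
J(T) = -25*T (J(T) = T² - (T² + 25*T) = T² + (-T² - 25*T) = -25*T)
R(-10)/J(-27 + 364) = ((⅓)/(-10))/((-25*(-27 + 364))) = ((⅓)*(-⅒))/((-25*337)) = -1/30/(-8425) = -1/30*(-1/8425) = 1/252750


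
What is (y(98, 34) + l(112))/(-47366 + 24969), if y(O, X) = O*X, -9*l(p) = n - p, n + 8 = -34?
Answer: -30142/201573 ≈ -0.14953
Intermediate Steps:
n = -42 (n = -8 - 34 = -42)
l(p) = 14/3 + p/9 (l(p) = -(-42 - p)/9 = 14/3 + p/9)
(y(98, 34) + l(112))/(-47366 + 24969) = (98*34 + (14/3 + (⅑)*112))/(-47366 + 24969) = (3332 + (14/3 + 112/9))/(-22397) = (3332 + 154/9)*(-1/22397) = (30142/9)*(-1/22397) = -30142/201573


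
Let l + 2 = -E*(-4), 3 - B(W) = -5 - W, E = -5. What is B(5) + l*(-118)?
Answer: 2609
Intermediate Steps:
B(W) = 8 + W (B(W) = 3 - (-5 - W) = 3 + (5 + W) = 8 + W)
l = -22 (l = -2 - 1*(-5)*(-4) = -2 + 5*(-4) = -2 - 20 = -22)
B(5) + l*(-118) = (8 + 5) - 22*(-118) = 13 + 2596 = 2609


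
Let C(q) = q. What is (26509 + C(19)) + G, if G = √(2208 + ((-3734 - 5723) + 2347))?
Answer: 26528 + I*√4902 ≈ 26528.0 + 70.014*I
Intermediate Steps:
G = I*√4902 (G = √(2208 + (-9457 + 2347)) = √(2208 - 7110) = √(-4902) = I*√4902 ≈ 70.014*I)
(26509 + C(19)) + G = (26509 + 19) + I*√4902 = 26528 + I*√4902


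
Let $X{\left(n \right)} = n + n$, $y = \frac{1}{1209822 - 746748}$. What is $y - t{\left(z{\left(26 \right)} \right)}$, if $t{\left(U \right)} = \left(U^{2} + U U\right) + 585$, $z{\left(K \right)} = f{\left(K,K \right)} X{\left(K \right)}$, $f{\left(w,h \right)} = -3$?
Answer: $- \frac{22809636017}{463074} \approx -49257.0$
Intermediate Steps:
$y = \frac{1}{463074} \approx 2.1595 \cdot 10^{-6}$
$X{\left(n \right)} = 2 n$
$z{\left(K \right)} = - 6 K$ ($z{\left(K \right)} = - 3 \cdot 2 K = - 6 K$)
$t{\left(U \right)} = 585 + 2 U^{2}$ ($t{\left(U \right)} = \left(U^{2} + U^{2}\right) + 585 = 2 U^{2} + 585 = 585 + 2 U^{2}$)
$y - t{\left(z{\left(26 \right)} \right)} = \frac{1}{463074} - \left(585 + 2 \left(\left(-6\right) 26\right)^{2}\right) = \frac{1}{463074} - \left(585 + 2 \left(-156\right)^{2}\right) = \frac{1}{463074} - \left(585 + 2 \cdot 24336\right) = \frac{1}{463074} - \left(585 + 48672\right) = \frac{1}{463074} - 49257 = - \frac{22809636017}{463074}$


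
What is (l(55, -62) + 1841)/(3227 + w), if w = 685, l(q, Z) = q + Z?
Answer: 917/1956 ≈ 0.46881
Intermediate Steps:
l(q, Z) = Z + q
(l(55, -62) + 1841)/(3227 + w) = ((-62 + 55) + 1841)/(3227 + 685) = (-7 + 1841)/3912 = 1834*(1/3912) = 917/1956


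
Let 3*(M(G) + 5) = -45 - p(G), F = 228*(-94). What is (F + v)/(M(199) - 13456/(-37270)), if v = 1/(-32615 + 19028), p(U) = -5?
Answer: 5426448361475/4550471989 ≈ 1192.5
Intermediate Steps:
F = -21432
v = -1/13587 (v = 1/(-13587) = -1/13587 ≈ -7.3600e-5)
M(G) = -55/3 (M(G) = -5 + (-45 - 1*(-5))/3 = -5 + (-45 + 5)/3 = -5 + (⅓)*(-40) = -5 - 40/3 = -55/3)
(F + v)/(M(199) - 13456/(-37270)) = (-21432 - 1/13587)/(-55/3 - 13456/(-37270)) = -291196585/(13587*(-55/3 - 13456*(-1/37270))) = -291196585/(13587*(-55/3 + 6728/18635)) = -291196585/(13587*(-1004741/55905)) = -291196585/13587*(-55905/1004741) = 5426448361475/4550471989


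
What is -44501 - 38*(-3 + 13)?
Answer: -44881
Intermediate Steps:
-44501 - 38*(-3 + 13) = -44501 - 38*10 = -44501 - 1*380 = -44501 - 380 = -44881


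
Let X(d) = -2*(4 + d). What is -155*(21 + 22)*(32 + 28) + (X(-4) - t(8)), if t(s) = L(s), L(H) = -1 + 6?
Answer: -399905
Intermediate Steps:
L(H) = 5
t(s) = 5
X(d) = -8 - 2*d
-155*(21 + 22)*(32 + 28) + (X(-4) - t(8)) = -155*(21 + 22)*(32 + 28) + ((-8 - 2*(-4)) - 1*5) = -6665*60 + ((-8 + 8) - 5) = -155*2580 + (0 - 5) = -399900 - 5 = -399905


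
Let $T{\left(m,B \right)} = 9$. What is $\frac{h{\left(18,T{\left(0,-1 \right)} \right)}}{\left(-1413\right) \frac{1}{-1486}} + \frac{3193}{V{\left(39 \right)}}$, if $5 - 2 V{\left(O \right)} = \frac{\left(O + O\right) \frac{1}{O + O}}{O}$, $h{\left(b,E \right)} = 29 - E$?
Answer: $\frac{178839491}{137061} \approx 1304.8$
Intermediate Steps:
$V{\left(O \right)} = \frac{5}{2} - \frac{1}{2 O}$ ($V{\left(O \right)} = \frac{5}{2} - \frac{\frac{O + O}{O + O} \frac{1}{O}}{2} = \frac{5}{2} - \frac{\frac{2 O}{2 O} \frac{1}{O}}{2} = \frac{5}{2} - \frac{2 O \frac{1}{2 O} \frac{1}{O}}{2} = \frac{5}{2} - \frac{1 \frac{1}{O}}{2} = \frac{5}{2} - \frac{1}{2 O}$)
$\frac{h{\left(18,T{\left(0,-1 \right)} \right)}}{\left(-1413\right) \frac{1}{-1486}} + \frac{3193}{V{\left(39 \right)}} = \frac{29 - 9}{\left(-1413\right) \frac{1}{-1486}} + \frac{3193}{\frac{1}{2} \cdot \frac{1}{39} \left(-1 + 5 \cdot 39\right)} = \frac{29 - 9}{\left(-1413\right) \left(- \frac{1}{1486}\right)} + \frac{3193}{\frac{1}{2} \cdot \frac{1}{39} \left(-1 + 195\right)} = \frac{20}{\frac{1413}{1486}} + \frac{3193}{\frac{1}{2} \cdot \frac{1}{39} \cdot 194} = 20 \cdot \frac{1486}{1413} + \frac{3193}{\frac{97}{39}} = \frac{29720}{1413} + 3193 \cdot \frac{39}{97} = \frac{29720}{1413} + \frac{124527}{97} = \frac{178839491}{137061}$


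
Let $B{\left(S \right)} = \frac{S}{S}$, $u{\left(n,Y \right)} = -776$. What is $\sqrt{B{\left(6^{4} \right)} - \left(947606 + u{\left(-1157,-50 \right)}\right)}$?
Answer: $i \sqrt{946829} \approx 973.05 i$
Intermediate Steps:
$B{\left(S \right)} = 1$
$\sqrt{B{\left(6^{4} \right)} - \left(947606 + u{\left(-1157,-50 \right)}\right)} = \sqrt{1 - 946830} = \sqrt{-946829} = i \sqrt{946829}$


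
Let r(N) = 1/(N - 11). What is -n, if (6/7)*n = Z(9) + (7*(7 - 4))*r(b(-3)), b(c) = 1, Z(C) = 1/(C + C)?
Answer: 322/135 ≈ 2.3852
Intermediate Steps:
Z(C) = 1/(2*C)
r(N) = 1/(-11 + N)
n = -322/135 (n = 7*((½)/9 + (7*(7 - 4))/(-11 + 1))/6 = 7*((½)*(⅑) + (7*3)/(-10))/6 = 7*(1/18 + 21*(-⅒))/6 = 7*(1/18 - 21/10)/6 = (7/6)*(-92/45) = -322/135 ≈ -2.3852)
-n = -1*(-322/135) = 322/135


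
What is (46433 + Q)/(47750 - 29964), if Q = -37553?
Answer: 4440/8893 ≈ 0.49927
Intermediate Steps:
(46433 + Q)/(47750 - 29964) = (46433 - 37553)/(47750 - 29964) = 8880/17786 = 8880*(1/17786) = 4440/8893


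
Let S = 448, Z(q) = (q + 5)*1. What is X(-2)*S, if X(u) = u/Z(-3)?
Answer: -448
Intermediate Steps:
Z(q) = 5 + q (Z(q) = (5 + q)*1 = 5 + q)
X(u) = u/2 (X(u) = u/(5 - 3) = u/2)
X(-2)*S = ((½)*(-2))*448 = -1*448 = -448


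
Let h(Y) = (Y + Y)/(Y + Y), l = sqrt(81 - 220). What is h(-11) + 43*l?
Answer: 1 + 43*I*sqrt(139) ≈ 1.0 + 506.96*I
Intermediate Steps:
l = I*sqrt(139) (l = sqrt(-139) = I*sqrt(139) ≈ 11.79*I)
h(Y) = 1 (h(Y) = (2*Y)/((2*Y)) = (2*Y)*(1/(2*Y)) = 1)
h(-11) + 43*l = 1 + 43*(I*sqrt(139)) = 1 + 43*I*sqrt(139)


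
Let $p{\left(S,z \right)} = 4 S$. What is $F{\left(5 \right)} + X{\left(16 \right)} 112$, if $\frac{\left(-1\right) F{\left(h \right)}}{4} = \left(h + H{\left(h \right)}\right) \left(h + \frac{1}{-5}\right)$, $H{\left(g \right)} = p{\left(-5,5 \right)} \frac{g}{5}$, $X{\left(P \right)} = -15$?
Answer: $-1392$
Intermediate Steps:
$H{\left(g \right)} = - 4 g$ ($H{\left(g \right)} = 4 \left(-5\right) \frac{g}{5} = - 20 g \frac{1}{5} = - 20 \frac{g}{5} = - 4 g$)
$F{\left(h \right)} = 12 h \left(- \frac{1}{5} + h\right)$ ($F{\left(h \right)} = - 4 \left(h - 4 h\right) \left(h + \frac{1}{-5}\right) = - 4 - 3 h \left(h - \frac{1}{5}\right) = - 4 - 3 h \left(- \frac{1}{5} + h\right) = - 4 \left(- 3 h \left(- \frac{1}{5} + h\right)\right) = 12 h \left(- \frac{1}{5} + h\right)$)
$F{\left(5 \right)} + X{\left(16 \right)} 112 = \frac{12}{5} \cdot 5 \left(-1 + 5 \cdot 5\right) - 1680 = \frac{12}{5} \cdot 5 \left(-1 + 25\right) - 1680 = \frac{12}{5} \cdot 5 \cdot 24 - 1680 = 288 - 1680 = -1392$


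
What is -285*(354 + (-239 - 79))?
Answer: -10260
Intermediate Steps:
-285*(354 + (-239 - 79)) = -285*(354 - 318) = -285*36 = -10260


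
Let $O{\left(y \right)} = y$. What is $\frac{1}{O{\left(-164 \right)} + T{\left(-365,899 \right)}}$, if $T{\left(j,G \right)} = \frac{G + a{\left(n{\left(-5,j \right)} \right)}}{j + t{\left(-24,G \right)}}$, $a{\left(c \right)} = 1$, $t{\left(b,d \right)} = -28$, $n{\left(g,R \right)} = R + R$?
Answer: $- \frac{131}{21784} \approx -0.0060136$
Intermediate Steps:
$n{\left(g,R \right)} = 2 R$
$T{\left(j,G \right)} = \frac{1 + G}{-28 + j}$ ($T{\left(j,G \right)} = \frac{G + 1}{j - 28} = \frac{1 + G}{-28 + j}$)
$\frac{1}{O{\left(-164 \right)} + T{\left(-365,899 \right)}} = \frac{1}{-164 + \frac{1 + 899}{-28 - 365}} = \frac{1}{-164 + \frac{1}{-393} \cdot 900} = \frac{1}{-164 - \frac{300}{131}} = \frac{1}{- \frac{21784}{131}} = - \frac{131}{21784}$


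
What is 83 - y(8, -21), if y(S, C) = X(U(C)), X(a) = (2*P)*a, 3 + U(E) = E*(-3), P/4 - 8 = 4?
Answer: -5677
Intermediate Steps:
P = 48 (P = 32 + 4*4 = 32 + 16 = 48)
U(E) = -3 - 3*E (U(E) = -3 + E*(-3) = -3 - 3*E)
X(a) = 96*a (X(a) = (2*48)*a = 96*a)
y(S, C) = -288 - 288*C (y(S, C) = 96*(-3 - 3*C) = -288 - 288*C)
83 - y(8, -21) = 83 - (-288 - 288*(-21)) = 83 - (-288 + 6048) = 83 - 1*5760 = 83 - 5760 = -5677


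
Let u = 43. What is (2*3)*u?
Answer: 258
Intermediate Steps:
(2*3)*u = (2*3)*43 = 6*43 = 258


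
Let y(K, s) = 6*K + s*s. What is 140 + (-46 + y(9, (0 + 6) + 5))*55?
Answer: 7235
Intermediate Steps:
y(K, s) = s² + 6*K (y(K, s) = 6*K + s² = s² + 6*K)
140 + (-46 + y(9, (0 + 6) + 5))*55 = 140 + (-46 + (((0 + 6) + 5)² + 6*9))*55 = 140 + (-46 + ((6 + 5)² + 54))*55 = 140 + (-46 + (11² + 54))*55 = 140 + (-46 + (121 + 54))*55 = 140 + (-46 + 175)*55 = 140 + 129*55 = 140 + 7095 = 7235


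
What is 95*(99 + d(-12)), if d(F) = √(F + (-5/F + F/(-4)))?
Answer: 9405 + 95*I*√309/6 ≈ 9405.0 + 278.32*I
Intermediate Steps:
d(F) = √(-5/F + 3*F/4) (d(F) = √(F + (-5/F + F*(-¼))) = √(F + (-5/F - F/4)) = √(-5/F + 3*F/4))
95*(99 + d(-12)) = 95*(99 + √(-20/(-12) + 3*(-12))/2) = 95*(99 + √(-20*(-1/12) - 36)/2) = 95*(99 + √(5/3 - 36)/2) = 95*(99 + √(-103/3)/2) = 95*(99 + (I*√309/3)/2) = 95*(99 + I*√309/6) = 9405 + 95*I*√309/6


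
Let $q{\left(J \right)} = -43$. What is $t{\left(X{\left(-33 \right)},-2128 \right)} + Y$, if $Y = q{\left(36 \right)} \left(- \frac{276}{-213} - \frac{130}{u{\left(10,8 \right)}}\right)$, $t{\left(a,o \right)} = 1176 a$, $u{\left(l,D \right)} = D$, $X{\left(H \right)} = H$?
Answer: $- \frac{10838851}{284} \approx -38165.0$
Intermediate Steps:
$Y = \frac{182621}{284}$ ($Y = - 43 \left(- \frac{276}{-213} - \frac{130}{8}\right) = - 43 \left(\left(-276\right) \left(- \frac{1}{213}\right) - \frac{65}{4}\right) = - 43 \left(\frac{92}{71} - \frac{65}{4}\right) = \left(-43\right) \left(- \frac{4247}{284}\right) = \frac{182621}{284} \approx 643.03$)
$t{\left(X{\left(-33 \right)},-2128 \right)} + Y = 1176 \left(-33\right) + \frac{182621}{284} = -38808 + \frac{182621}{284} = - \frac{10838851}{284}$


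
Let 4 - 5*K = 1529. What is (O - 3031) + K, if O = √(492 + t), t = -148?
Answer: -3336 + 2*√86 ≈ -3317.5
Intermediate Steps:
K = -305 (K = ⅘ - ⅕*1529 = ⅘ - 1529/5 = -305)
O = 2*√86 (O = √(492 - 148) = √344 = 2*√86 ≈ 18.547)
(O - 3031) + K = (2*√86 - 3031) - 305 = (-3031 + 2*√86) - 305 = -3336 + 2*√86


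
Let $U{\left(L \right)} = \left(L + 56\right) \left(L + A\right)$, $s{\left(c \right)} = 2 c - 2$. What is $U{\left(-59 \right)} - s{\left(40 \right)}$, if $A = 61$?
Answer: $-84$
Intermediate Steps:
$s{\left(c \right)} = -2 + 2 c$
$U{\left(L \right)} = \left(56 + L\right) \left(61 + L\right)$ ($U{\left(L \right)} = \left(L + 56\right) \left(L + 61\right) = \left(56 + L\right) \left(61 + L\right)$)
$U{\left(-59 \right)} - s{\left(40 \right)} = \left(3416 + \left(-59\right)^{2} + 117 \left(-59\right)\right) - \left(-2 + 2 \cdot 40\right) = \left(3416 + 3481 - 6903\right) - \left(-2 + 80\right) = -6 - 78 = -84$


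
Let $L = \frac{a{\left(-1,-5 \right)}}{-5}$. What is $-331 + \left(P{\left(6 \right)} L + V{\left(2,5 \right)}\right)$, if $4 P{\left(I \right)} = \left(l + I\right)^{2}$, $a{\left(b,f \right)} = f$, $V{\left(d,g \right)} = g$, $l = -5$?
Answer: $- \frac{1303}{4} \approx -325.75$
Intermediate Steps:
$L = 1$ ($L = - \frac{5}{-5} = \left(-5\right) \left(- \frac{1}{5}\right) = 1$)
$P{\left(I \right)} = \frac{\left(-5 + I\right)^{2}}{4}$
$-331 + \left(P{\left(6 \right)} L + V{\left(2,5 \right)}\right) = -331 + \left(\frac{\left(-5 + 6\right)^{2}}{4} \cdot 1 + 5\right) = -331 + \left(\frac{1^{2}}{4} \cdot 1 + 5\right) = -331 + \left(\frac{1}{4} \cdot 1 \cdot 1 + 5\right) = -331 + \left(\frac{1}{4} \cdot 1 + 5\right) = -331 + \left(\frac{1}{4} + 5\right) = -331 + \frac{21}{4} = - \frac{1303}{4}$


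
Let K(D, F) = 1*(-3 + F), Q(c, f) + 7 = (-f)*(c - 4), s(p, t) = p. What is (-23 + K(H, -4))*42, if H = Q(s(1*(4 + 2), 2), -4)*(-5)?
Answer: -1260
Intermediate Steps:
Q(c, f) = -7 - f*(-4 + c) (Q(c, f) = -7 + (-f)*(c - 4) = -7 + (-f)*(-4 + c) = -7 - f*(-4 + c))
H = -5 (H = (-7 + 4*(-4) - 1*1*(4 + 2)*(-4))*(-5) = (-7 - 16 - 1*1*6*(-4))*(-5) = (-7 - 16 - 1*6*(-4))*(-5) = (-7 - 16 + 24)*(-5) = 1*(-5) = -5)
K(D, F) = -3 + F
(-23 + K(H, -4))*42 = (-23 + (-3 - 4))*42 = (-23 - 7)*42 = -30*42 = -1260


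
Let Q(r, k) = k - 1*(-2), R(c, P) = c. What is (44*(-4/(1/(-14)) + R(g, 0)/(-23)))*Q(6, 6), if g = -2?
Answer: 454080/23 ≈ 19743.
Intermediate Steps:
Q(r, k) = 2 + k (Q(r, k) = k + 2 = 2 + k)
(44*(-4/(1/(-14)) + R(g, 0)/(-23)))*Q(6, 6) = (44*(-4/(1/(-14)) - 2/(-23)))*(2 + 6) = (44*(-4/(-1/14) - 2*(-1/23)))*8 = (44*(-4*(-14) + 2/23))*8 = (44*(56 + 2/23))*8 = (44*(1290/23))*8 = (56760/23)*8 = 454080/23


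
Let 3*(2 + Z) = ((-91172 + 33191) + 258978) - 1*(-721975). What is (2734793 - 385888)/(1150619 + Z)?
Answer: 7046715/4374823 ≈ 1.6107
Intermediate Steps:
Z = 922966/3 (Z = -2 + (((-91172 + 33191) + 258978) - 1*(-721975))/3 = -2 + ((-57981 + 258978) + 721975)/3 = -2 + (200997 + 721975)/3 = -2 + (⅓)*922972 = -2 + 922972/3 = 922966/3 ≈ 3.0766e+5)
(2734793 - 385888)/(1150619 + Z) = (2734793 - 385888)/(1150619 + 922966/3) = 2348905/(4374823/3) = 2348905*(3/4374823) = 7046715/4374823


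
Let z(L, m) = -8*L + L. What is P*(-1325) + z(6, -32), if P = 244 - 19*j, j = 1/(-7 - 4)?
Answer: -3581937/11 ≈ -3.2563e+5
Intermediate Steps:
j = -1/11 (j = 1/(-11) = -1/11 ≈ -0.090909)
z(L, m) = -7*L
P = 2703/11 (P = 244 - 19*(-1/11) = 244 + 19/11 = 2703/11 ≈ 245.73)
P*(-1325) + z(6, -32) = (2703/11)*(-1325) - 7*6 = -3581475/11 - 42 = -3581937/11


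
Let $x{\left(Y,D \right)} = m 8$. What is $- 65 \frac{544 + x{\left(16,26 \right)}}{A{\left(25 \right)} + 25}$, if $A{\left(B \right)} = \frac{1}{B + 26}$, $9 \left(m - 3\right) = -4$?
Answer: $- \frac{1403350}{957} \approx -1466.4$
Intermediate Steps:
$m = \frac{23}{9}$ ($m = 3 + \frac{1}{9} \left(-4\right) = 3 - \frac{4}{9} = \frac{23}{9} \approx 2.5556$)
$x{\left(Y,D \right)} = \frac{184}{9}$ ($x{\left(Y,D \right)} = \frac{23}{9} \cdot 8 = \frac{184}{9}$)
$A{\left(B \right)} = \frac{1}{26 + B}$
$- 65 \frac{544 + x{\left(16,26 \right)}}{A{\left(25 \right)} + 25} = - 65 \frac{544 + \frac{184}{9}}{\frac{1}{26 + 25} + 25} = - 65 \frac{5080}{9 \left(\frac{1}{51} + 25\right)} = - 65 \frac{5080}{9 \cdot \frac{1276}{51}} = - 65 \cdot \frac{5080}{9} \cdot \frac{51}{1276} = \left(-65\right) \frac{21590}{957} = - \frac{1403350}{957}$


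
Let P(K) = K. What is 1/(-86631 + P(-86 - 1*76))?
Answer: -1/86793 ≈ -1.1522e-5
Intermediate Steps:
1/(-86631 + P(-86 - 1*76)) = 1/(-86631 + (-86 - 1*76)) = 1/(-86631 + (-86 - 76)) = 1/(-86631 - 162) = 1/(-86793) = -1/86793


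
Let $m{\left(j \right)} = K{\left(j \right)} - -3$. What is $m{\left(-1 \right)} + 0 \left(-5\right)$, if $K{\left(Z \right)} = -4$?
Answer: $-1$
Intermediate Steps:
$m{\left(j \right)} = -1$ ($m{\left(j \right)} = -4 - -3 = -4 + 3 = -1$)
$m{\left(-1 \right)} + 0 \left(-5\right) = -1 + 0 \left(-5\right) = -1 + 0 = -1$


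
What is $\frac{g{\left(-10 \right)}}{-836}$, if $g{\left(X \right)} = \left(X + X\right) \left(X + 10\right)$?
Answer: $0$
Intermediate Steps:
$g{\left(X \right)} = 2 X \left(10 + X\right)$
$\frac{g{\left(-10 \right)}}{-836} = \frac{2 \left(-10\right) \left(10 - 10\right)}{-836} = 2 \left(-10\right) 0 \left(- \frac{1}{836}\right) = 0 \left(- \frac{1}{836}\right) = 0$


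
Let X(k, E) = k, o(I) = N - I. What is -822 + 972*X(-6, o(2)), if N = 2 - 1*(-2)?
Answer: -6654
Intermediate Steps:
N = 4 (N = 2 + 2 = 4)
o(I) = 4 - I
-822 + 972*X(-6, o(2)) = -822 + 972*(-6) = -822 - 5832 = -6654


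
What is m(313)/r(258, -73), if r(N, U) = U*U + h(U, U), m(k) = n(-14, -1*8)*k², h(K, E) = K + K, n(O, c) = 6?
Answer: 587814/5183 ≈ 113.41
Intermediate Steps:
h(K, E) = 2*K
m(k) = 6*k²
r(N, U) = U² + 2*U (r(N, U) = U*U + 2*U = U² + 2*U)
m(313)/r(258, -73) = (6*313²)/((-73*(2 - 73))) = (6*97969)/((-73*(-71))) = 587814/5183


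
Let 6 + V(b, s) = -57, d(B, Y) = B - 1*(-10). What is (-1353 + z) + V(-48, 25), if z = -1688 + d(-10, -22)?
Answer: -3104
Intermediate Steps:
d(B, Y) = 10 + B (d(B, Y) = B + 10 = 10 + B)
V(b, s) = -63 (V(b, s) = -6 - 57 = -63)
z = -1688 (z = -1688 + (10 - 10) = -1688 + 0 = -1688)
(-1353 + z) + V(-48, 25) = (-1353 - 1688) - 63 = -3041 - 63 = -3104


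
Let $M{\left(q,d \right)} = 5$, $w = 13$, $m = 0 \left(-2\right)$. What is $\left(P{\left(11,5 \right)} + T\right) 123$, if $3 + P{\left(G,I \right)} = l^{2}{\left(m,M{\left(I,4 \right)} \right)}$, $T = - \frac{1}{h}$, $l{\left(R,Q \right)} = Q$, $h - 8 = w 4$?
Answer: $\frac{54079}{20} \approx 2703.9$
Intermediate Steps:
$m = 0$
$h = 60$ ($h = 8 + 13 \cdot 4 = 8 + 52 = 60$)
$T = - \frac{1}{60} \approx -0.016667$
$P{\left(G,I \right)} = 22$ ($P{\left(G,I \right)} = -3 + 5^{2} = -3 + 25 = 22$)
$\left(P{\left(11,5 \right)} + T\right) 123 = \left(22 - \frac{1}{60}\right) 123 = \frac{1319}{60} \cdot 123 = \frac{54079}{20}$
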